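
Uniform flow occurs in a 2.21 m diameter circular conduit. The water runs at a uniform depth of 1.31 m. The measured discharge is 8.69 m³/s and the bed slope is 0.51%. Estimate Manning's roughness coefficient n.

For a circular section of diameter D = 2.21 m at depth y = 1.31 m, the central angle is θ = 2 arccos(1 − 2y/D) = 3.515 rad. Then A = (D²/8)(θ − sin θ) = 2.368 m² and P = Dθ/2 = 3.884 m.
Hydraulic radius R = A/P = 2.368/3.884 = 0.6098 m.
Rearranging Manning's equation: n = (1/Q) A R^(2/3) S^(1/2) = (1/8.69) × 2.368 × 0.6098^(2/3) × √0.0051 = 0.014.

n = 0.014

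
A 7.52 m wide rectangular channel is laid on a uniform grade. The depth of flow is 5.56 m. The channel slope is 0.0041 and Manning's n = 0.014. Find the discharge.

Flow area A = b·y = 7.52 × 5.56 = 41.81 m². Wetted perimeter P = b + 2y = 7.52 + 2×5.56 = 18.64 m.
Hydraulic radius R = A/P = 41.81/18.64 = 2.243 m.
Manning's equation: Q = (1/n) A R^(2/3) S^(1/2) = (1/0.014) × 41.81 × 2.243^(2/3) × 0.0041^(1/2) = 328 m³/s.

Q = 328 m³/s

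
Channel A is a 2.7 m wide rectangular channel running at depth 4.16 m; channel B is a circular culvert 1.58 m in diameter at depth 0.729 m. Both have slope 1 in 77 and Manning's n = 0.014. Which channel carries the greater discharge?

Channel A: Flow area A = b·y = 2.7 × 4.16 = 11.23 m². Wetted perimeter P = b + 2y = 2.7 + 2×4.16 = 11.02 m. Hydraulic radius R = A/P = 11.23/11.02 = 1.019 m. Q_A = (1/0.014)·11.23·1.019^(2/3)·√0.01299 = 92.6 m³/s.
Channel B: For a circular section of diameter D = 1.58 m at depth y = 0.729 m, the central angle is θ = 2 arccos(1 − 2y/D) = 2.987 rad. Then A = (D²/8)(θ − sin θ) = 0.884 m² and P = Dθ/2 = 2.36 m. Hydraulic radius R = A/P = 0.884/2.36 = 0.3746 m. Q_B = (1/0.014)·0.884·0.3746^(2/3)·√0.01299 = 3.74 m³/s.
Q_A = 92.6 m³/s vs Q_B = 3.74 m³/s, so channel A carries more.

channel A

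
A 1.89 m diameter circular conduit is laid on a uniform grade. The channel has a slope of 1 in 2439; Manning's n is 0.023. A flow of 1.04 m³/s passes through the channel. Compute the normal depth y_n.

y_n = 1.16 m

Manning's equation rearranged: A R^(2/3) = nQ / (1·√S) = 0.023 × 1.04 / (√0.00041) = 1.181.
Try y = 0.795 m: A R^(2/3) = 0.6284 — too small.
Try y = 1.44 m: A R^(2/3) = 1.58 — too large.
Try y = 1.16 m: A R^(2/3) = 1.183 — matches.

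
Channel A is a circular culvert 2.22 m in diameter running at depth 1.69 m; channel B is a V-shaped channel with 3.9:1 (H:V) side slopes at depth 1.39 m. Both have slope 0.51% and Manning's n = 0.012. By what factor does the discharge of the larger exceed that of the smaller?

Channel A: For a circular section of diameter D = 2.22 m at depth y = 1.69 m, the central angle is θ = 2 arccos(1 − 2y/D) = 4.241 rad. Then A = (D²/8)(θ − sin θ) = 3.162 m² and P = Dθ/2 = 4.708 m. Hydraulic radius R = A/P = 3.162/4.708 = 0.6716 m. Q_A = (1/0.012)·3.162·0.6716^(2/3)·√0.0051 = 14.43 m³/s.
Channel B: For a triangular section with side slope z = 3.9: A = zy² = 3.9×1.39² = 7.535 m²; P = 2y√(1+z²) = 2×1.39×4.026 = 11.19 m. Hydraulic radius R = A/P = 7.535/11.19 = 0.6732 m. Q_B = (1/0.012)·7.535·0.6732^(2/3)·√0.0051 = 34.45 m³/s.
The larger discharge is 34.45 m³/s and the smaller is 14.43 m³/s; the ratio is 2.39.

2.39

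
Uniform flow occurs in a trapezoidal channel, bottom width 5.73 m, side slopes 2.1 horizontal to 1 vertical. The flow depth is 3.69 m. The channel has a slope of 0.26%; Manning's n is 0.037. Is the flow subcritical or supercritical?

subcritical

With bottom width b = 5.73 m and side slope z = 2.1: A = (b + zy)y = (5.73 + 2.1×3.69)×3.69 = 49.74 m²; P = b + 2y√(1+z²) = 5.73 + 2×3.69×2.326 = 22.9 m.
Hydraulic radius R = A/P = 49.74/22.9 = 2.172 m.
V = (1/n) R^(2/3) √S = (1/0.037) × 2.172^(2/3) × √0.0026 = 2.312 m/s. Hydraulic depth D_h = A/T = 49.74/21.23 = 2.343 m.
Froude number Fr = V/√(g·D_h) = 2.312/√(9.81×2.343) = 0.482, which is less than 1, so the flow is subcritical.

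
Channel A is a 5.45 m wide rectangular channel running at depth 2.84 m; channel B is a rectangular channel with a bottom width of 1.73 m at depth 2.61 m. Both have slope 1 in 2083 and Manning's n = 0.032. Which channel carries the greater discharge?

Channel A: Flow area A = b·y = 5.45 × 2.84 = 15.48 m². Wetted perimeter P = b + 2y = 5.45 + 2×2.84 = 11.13 m. Hydraulic radius R = A/P = 15.48/11.13 = 1.391 m. Q_A = (1/0.032)·15.48·1.391^(2/3)·√0.0004801 = 13.2 m³/s.
Channel B: Flow area A = b·y = 1.73 × 2.61 = 4.515 m². Wetted perimeter P = b + 2y = 1.73 + 2×2.61 = 6.95 m. Hydraulic radius R = A/P = 4.515/6.95 = 0.6497 m. Q_B = (1/0.032)·4.515·0.6497^(2/3)·√0.0004801 = 2.319 m³/s.
Q_A = 13.2 m³/s vs Q_B = 2.319 m³/s, so channel A carries more.

channel A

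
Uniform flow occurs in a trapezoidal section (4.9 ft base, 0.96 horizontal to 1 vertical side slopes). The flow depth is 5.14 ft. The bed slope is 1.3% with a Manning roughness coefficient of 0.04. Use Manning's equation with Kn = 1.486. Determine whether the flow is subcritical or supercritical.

With bottom width b = 4.9 ft and side slope z = 0.96: A = (b + zy)y = (4.9 + 0.96×5.14)×5.14 = 50.55 ft²; P = b + 2y√(1+z²) = 4.9 + 2×5.14×1.386 = 19.15 ft.
Hydraulic radius R = A/P = 50.55/19.15 = 2.64 ft.
V = (1.486/n) R^(2/3) √S = (1.486/0.04) × 2.64^(2/3) × √0.013 = 8.09 ft/s. Hydraulic depth D_h = A/T = 50.55/14.77 = 3.423 ft.
Froude number Fr = V/√(g·D_h) = 8.09/√(32.2×3.423) = 0.771, which is less than 1, so the flow is subcritical.

subcritical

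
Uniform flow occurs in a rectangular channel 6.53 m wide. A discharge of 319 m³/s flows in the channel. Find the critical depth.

For a rectangular channel, critical depth y_c = (q²/g)^(1/3) where q = Q/b = 319/6.53 = 48.85 m²/s.
So y_c = (48.85²/9.81)^(1/3) = 6.24 m.

y_c = 6.24 m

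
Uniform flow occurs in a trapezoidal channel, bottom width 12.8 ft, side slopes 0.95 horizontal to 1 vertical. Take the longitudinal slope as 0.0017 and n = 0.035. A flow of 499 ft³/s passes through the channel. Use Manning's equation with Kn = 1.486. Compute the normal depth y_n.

Manning's equation rearranged: A R^(2/3) = nQ / (1.486·√S) = 0.035 × 499 / (1.486 × √0.0017) = 285.1.
Trying y = 4.96 ft: A R^(2/3) = 191.7 — short.
Trying y = 7.28 ft: A R^(2/3) = 383.4 — over.
Trying y = 6.19 ft: A R^(2/3) = 285 — matches.

y_n = 6.19 ft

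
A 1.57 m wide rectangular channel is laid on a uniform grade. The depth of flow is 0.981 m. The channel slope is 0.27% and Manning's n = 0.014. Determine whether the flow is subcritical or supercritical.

subcritical

Flow area A = b·y = 1.57 × 0.981 = 1.54 m². Wetted perimeter P = b + 2y = 1.57 + 2×0.981 = 3.532 m.
Hydraulic radius R = A/P = 1.54/3.532 = 0.4361 m.
V = (1/n) R^(2/3) √S = (1/0.014) × 0.4361^(2/3) × √0.0027 = 2.134 m/s. Hydraulic depth D_h = A/T = 1.54/1.57 = 0.981 m.
Froude number Fr = V/√(g·D_h) = 2.134/√(9.81×0.981) = 0.688, which is less than 1, so the flow is subcritical.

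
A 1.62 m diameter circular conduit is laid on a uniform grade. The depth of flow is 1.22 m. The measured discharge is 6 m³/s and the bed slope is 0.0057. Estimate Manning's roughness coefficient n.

For a circular section of diameter D = 1.62 m at depth y = 1.22 m, the central angle is θ = 2 arccos(1 − 2y/D) = 4.203 rad. Then A = (D²/8)(θ − sin θ) = 1.665 m² and P = Dθ/2 = 3.404 m.
Hydraulic radius R = A/P = 1.665/3.404 = 0.4891 m.
Rearranging Manning's equation: n = (1/Q) A R^(2/3) S^(1/2) = (1/6) × 1.665 × 0.4891^(2/3) × √0.0057 = 0.013.

n = 0.013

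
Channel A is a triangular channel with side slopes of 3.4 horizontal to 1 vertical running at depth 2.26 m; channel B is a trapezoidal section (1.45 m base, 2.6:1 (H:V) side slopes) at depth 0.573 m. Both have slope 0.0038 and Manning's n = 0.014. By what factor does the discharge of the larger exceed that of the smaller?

Channel A: For a triangular section with side slope z = 3.4: A = zy² = 3.4×2.26² = 17.37 m²; P = 2y√(1+z²) = 2×2.26×3.544 = 16.02 m. Hydraulic radius R = A/P = 17.37/16.02 = 1.084 m. Q_A = (1/0.014)·17.37·1.084^(2/3)·√0.0038 = 80.69 m³/s.
Channel B: With bottom width b = 1.45 m and side slope z = 2.6: A = (b + zy)y = (1.45 + 2.6×0.573)×0.573 = 1.685 m²; P = b + 2y√(1+z²) = 1.45 + 2×0.573×2.786 = 4.642 m. Hydraulic radius R = A/P = 1.685/4.642 = 0.3629 m. Q_B = (1/0.014)·1.685·0.3629^(2/3)·√0.0038 = 3.773 m³/s.
The larger discharge is 80.69 m³/s and the smaller is 3.773 m³/s; the ratio is 21.4.

21.4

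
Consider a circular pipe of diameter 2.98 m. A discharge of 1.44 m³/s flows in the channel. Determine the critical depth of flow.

At critical depth, Q² T / (g A³) = 1, i.e. A³/T = Q²/g = 1.44²/9.81 = 0.2114.
At y = 0.417 m: A³/T = 0.1009 — too small.
At y = 0.632 m: A³/T = 0.5168 — too large.
At y = 0.503 m: A³/T = 0.2111 — ≈ 0.2114.

y_c = 0.503 m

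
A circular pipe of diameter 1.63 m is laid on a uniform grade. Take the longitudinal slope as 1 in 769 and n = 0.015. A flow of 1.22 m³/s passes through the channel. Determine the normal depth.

y_n = 0.759 m

Manning's equation rearranged: A R^(2/3) = nQ / (1·√S) = 0.015 × 1.22 / (√0.0013) = 0.5075.
At y = 0.844 m: A R^(2/3) = 0.6083 — too large.
At y = 0.602 m: A R^(2/3) = 0.3336 — too small.
At y = 0.759 m: A R^(2/3) = 0.5073 — close enough.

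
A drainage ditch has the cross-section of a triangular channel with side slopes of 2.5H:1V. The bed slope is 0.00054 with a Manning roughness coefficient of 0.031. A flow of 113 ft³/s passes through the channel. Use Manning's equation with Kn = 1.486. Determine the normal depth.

Manning's equation rearranged: A R^(2/3) = nQ / (1.486·√S) = 0.031 × 113 / (1.486 × √0.00054) = 101.4.
Try y = 5.48 ft: A R^(2/3) = 139.9 — high.
Try y = 4.35 ft: A R^(2/3) = 75.58 — low.
Try y = 4.86 ft: A R^(2/3) = 101.6 — close enough.

y_n = 4.86 ft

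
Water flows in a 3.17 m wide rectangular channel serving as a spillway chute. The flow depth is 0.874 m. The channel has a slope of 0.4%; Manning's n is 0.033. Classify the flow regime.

subcritical

Flow area A = b·y = 3.17 × 0.874 = 2.771 m². Wetted perimeter P = b + 2y = 3.17 + 2×0.874 = 4.918 m.
Hydraulic radius R = A/P = 2.771/4.918 = 0.5634 m.
V = (1/n) R^(2/3) √S = (1/0.033) × 0.5634^(2/3) × √0.004 = 1.307 m/s. Hydraulic depth D_h = A/T = 2.771/3.17 = 0.874 m.
Froude number Fr = V/√(g·D_h) = 1.307/√(9.81×0.874) = 0.446, which is less than 1, so the flow is subcritical.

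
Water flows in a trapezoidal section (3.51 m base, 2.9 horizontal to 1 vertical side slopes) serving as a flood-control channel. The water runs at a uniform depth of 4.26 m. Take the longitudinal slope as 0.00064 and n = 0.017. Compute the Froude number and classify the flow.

With bottom width b = 3.51 m and side slope z = 2.9: A = (b + zy)y = (3.51 + 2.9×4.26)×4.26 = 67.58 m²; P = b + 2y√(1+z²) = 3.51 + 2×4.26×3.068 = 29.65 m.
Hydraulic radius R = A/P = 67.58/29.65 = 2.28 m.
V = (1/n) R^(2/3) √S = (1/0.017) × 2.28^(2/3) × √0.00064 = 2.578 m/s. Hydraulic depth D_h = A/T = 67.58/28.22 = 2.395 m.
Froude number Fr = V/√(g·D_h) = 2.578/√(9.81×2.395) = 0.532, which is less than 1, so the flow is subcritical.

subcritical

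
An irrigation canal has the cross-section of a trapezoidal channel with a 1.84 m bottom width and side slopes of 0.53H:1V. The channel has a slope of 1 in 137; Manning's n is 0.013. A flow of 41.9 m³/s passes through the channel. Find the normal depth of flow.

y_n = 2.18 m

Manning's equation rearranged: A R^(2/3) = nQ / (1·√S) = 0.013 × 41.9 / (√0.007299) = 6.376.
Trying y = 1.55 m: A R^(2/3) = 3.47 — low.
Trying y = 2.18 m: A R^(2/3) = 6.372 — close enough.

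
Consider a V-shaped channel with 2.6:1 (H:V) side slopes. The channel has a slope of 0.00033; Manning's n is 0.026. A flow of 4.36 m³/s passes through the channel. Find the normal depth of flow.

Manning's equation rearranged: A R^(2/3) = nQ / (1·√S) = 0.026 × 4.36 / (√0.00033) = 6.24.
At y = 1.86 m: A R^(2/3) = 8.185 — too large.
At y = 1.46 m: A R^(2/3) = 4.291 — too small.
At y = 1.68 m: A R^(2/3) = 6.239 — close enough.

y_n = 1.68 m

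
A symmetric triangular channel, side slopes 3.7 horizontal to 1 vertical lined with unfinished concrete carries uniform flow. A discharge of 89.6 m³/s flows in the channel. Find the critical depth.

At critical depth, Q² T / (g A³) = 1, i.e. A³/T = Q²/g = 89.6²/9.81 = 818.4.
At y = 2.87 m: A³/T = 1333 — too large.
At y = 1.86 m: A³/T = 152.4 — too small.
At y = 2.6 m: A³/T = 813.3 — matches.

y_c = 2.6 m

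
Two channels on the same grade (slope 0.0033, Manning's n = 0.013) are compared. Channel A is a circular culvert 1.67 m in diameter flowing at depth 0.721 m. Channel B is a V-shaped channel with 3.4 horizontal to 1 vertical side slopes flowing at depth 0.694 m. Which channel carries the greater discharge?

Channel A: For a circular section of diameter D = 1.67 m at depth y = 0.721 m, the central angle is θ = 2 arccos(1 − 2y/D) = 2.868 rad. Then A = (D²/8)(θ − sin θ) = 0.9054 m² and P = Dθ/2 = 2.395 m. Hydraulic radius R = A/P = 0.9054/2.395 = 0.3781 m. Q_A = (1/0.013)·0.9054·0.3781^(2/3)·√0.0033 = 2.092 m³/s.
Channel B: For a triangular section with side slope z = 3.4: A = zy² = 3.4×0.694² = 1.638 m²; P = 2y√(1+z²) = 2×0.694×3.544 = 4.919 m. Hydraulic radius R = A/P = 1.638/4.919 = 0.3329 m. Q_B = (1/0.013)·1.638·0.3329^(2/3)·√0.0033 = 3.476 m³/s.
Q_A = 2.092 m³/s vs Q_B = 3.476 m³/s, so channel B carries more.

channel B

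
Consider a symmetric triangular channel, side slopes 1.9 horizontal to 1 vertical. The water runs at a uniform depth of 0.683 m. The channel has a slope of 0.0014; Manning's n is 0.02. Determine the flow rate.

For a triangular section with side slope z = 1.9: A = zy² = 1.9×0.683² = 0.8863 m²; P = 2y√(1+z²) = 2×0.683×2.147 = 2.933 m.
Hydraulic radius R = A/P = 0.8863/2.933 = 0.3022 m.
Manning's equation: Q = (1/n) A R^(2/3) S^(1/2) = (1/0.02) × 0.8863 × 0.3022^(2/3) × 0.0014^(1/2) = 0.747 m³/s.

Q = 0.747 m³/s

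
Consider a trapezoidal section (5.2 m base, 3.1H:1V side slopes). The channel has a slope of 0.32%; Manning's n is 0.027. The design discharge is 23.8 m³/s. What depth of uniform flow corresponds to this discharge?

Manning's equation rearranged: A R^(2/3) = nQ / (1·√S) = 0.027 × 23.8 / (√0.0032) = 11.36.
Try y = 0.96 m: A R^(2/3) = 6.101 — too small.
Try y = 1.52 m: A R^(2/3) = 15.04 — too large.
Try y = 1.32 m: A R^(2/3) = 11.34 — matches.

y_n = 1.32 m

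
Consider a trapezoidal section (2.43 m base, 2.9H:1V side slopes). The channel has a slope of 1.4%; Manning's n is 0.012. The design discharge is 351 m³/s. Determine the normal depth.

Manning's equation rearranged: A R^(2/3) = nQ / (1·√S) = 0.012 × 351 / (√0.014) = 35.6.
Trying y = 2.02 m: A R^(2/3) = 18.16 — too small.
Trying y = 3.11 m: A R^(2/3) = 49.83 — too large.
Trying y = 2.7 m: A R^(2/3) = 35.63 — close enough.

y_n = 2.7 m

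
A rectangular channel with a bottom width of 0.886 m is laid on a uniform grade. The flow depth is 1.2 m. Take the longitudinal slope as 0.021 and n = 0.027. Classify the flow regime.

Flow area A = b·y = 0.886 × 1.2 = 1.063 m². Wetted perimeter P = b + 2y = 0.886 + 2×1.2 = 3.286 m.
Hydraulic radius R = A/P = 1.063/3.286 = 0.3236 m.
V = (1/n) R^(2/3) √S = (1/0.027) × 0.3236^(2/3) × √0.021 = 2.53 m/s. Hydraulic depth D_h = A/T = 1.063/0.886 = 1.2 m.
Froude number Fr = V/√(g·D_h) = 2.53/√(9.81×1.2) = 0.737, which is less than 1, so the flow is subcritical.

subcritical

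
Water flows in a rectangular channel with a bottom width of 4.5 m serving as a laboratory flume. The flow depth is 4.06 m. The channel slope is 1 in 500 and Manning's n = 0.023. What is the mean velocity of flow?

V = 2.49 m/s

Flow area A = b·y = 4.5 × 4.06 = 18.27 m². Wetted perimeter P = b + 2y = 4.5 + 2×4.06 = 12.62 m.
Hydraulic radius R = A/P = 18.27/12.62 = 1.448 m.
From Manning's equation, V = (1/n) R^(2/3) S^(1/2) = (1/0.023) × 1.448^(2/3) × 0.002^(1/2) = 2.49 m/s.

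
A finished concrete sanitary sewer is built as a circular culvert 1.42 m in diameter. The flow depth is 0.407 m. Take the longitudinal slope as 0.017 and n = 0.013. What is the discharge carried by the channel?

For a circular section of diameter D = 1.42 m at depth y = 0.407 m, the central angle is θ = 2 arccos(1 − 2y/D) = 2.26 rad. Then A = (D²/8)(θ − sin θ) = 0.375 m² and P = Dθ/2 = 1.604 m.
Hydraulic radius R = A/P = 0.375/1.604 = 0.2337 m.
Manning's equation: Q = (1/n) A R^(2/3) S^(1/2) = (1/0.013) × 0.375 × 0.2337^(2/3) × 0.017^(1/2) = 1.43 m³/s.

Q = 1.43 m³/s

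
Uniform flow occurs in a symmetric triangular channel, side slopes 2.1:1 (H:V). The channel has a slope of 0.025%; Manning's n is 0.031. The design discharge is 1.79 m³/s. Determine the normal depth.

Manning's equation rearranged: A R^(2/3) = nQ / (1·√S) = 0.031 × 1.79 / (√0.00025) = 3.509.
At y = 1.63 m: A R^(2/3) = 4.548 — high.
At y = 1.48 m: A R^(2/3) = 3.515 — close enough.

y_n = 1.48 m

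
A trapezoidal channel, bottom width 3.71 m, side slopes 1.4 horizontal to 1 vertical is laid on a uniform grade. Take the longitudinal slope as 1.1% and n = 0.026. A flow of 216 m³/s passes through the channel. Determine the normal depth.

Manning's equation rearranged: A R^(2/3) = nQ / (1·√S) = 0.026 × 216 / (√0.011) = 53.55.
Trying y = 4.72 m: A R^(2/3) = 88.29 — too large.
Trying y = 3.27 m: A R^(2/3) = 40.27 — too small.
Trying y = 3.74 m: A R^(2/3) = 53.43 — matches.

y_n = 3.74 m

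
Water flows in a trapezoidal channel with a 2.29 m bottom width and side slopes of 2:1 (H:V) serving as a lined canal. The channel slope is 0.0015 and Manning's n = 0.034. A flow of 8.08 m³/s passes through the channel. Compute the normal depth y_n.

y_n = 1.48 m

Manning's equation rearranged: A R^(2/3) = nQ / (1·√S) = 0.034 × 8.08 / (√0.0015) = 7.093.
At y = 1.18 m: A R^(2/3) = 4.429 — low.
At y = 1.87 m: A R^(2/3) = 11.71 — high.
At y = 1.48 m: A R^(2/3) = 7.093 — close enough.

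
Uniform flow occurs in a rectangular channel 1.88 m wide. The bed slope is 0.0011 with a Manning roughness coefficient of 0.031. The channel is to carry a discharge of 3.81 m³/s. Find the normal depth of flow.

Manning's equation rearranged: A R^(2/3) = nQ / (1·√S) = 0.031 × 3.81 / (√0.0011) = 3.561.
Try y = 2.67 m: A R^(2/3) = 3.939 — too large.
Try y = 1.73 m: A R^(2/3) = 2.337 — too small.
Try y = 2.45 m: A R^(2/3) = 3.559 — close enough.

y_n = 2.45 m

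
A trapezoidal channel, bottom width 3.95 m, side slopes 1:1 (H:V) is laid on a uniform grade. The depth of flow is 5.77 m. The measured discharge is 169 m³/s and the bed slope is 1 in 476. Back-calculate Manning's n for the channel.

n = 0.03

With bottom width b = 3.95 m and side slope z = 1: A = (b + zy)y = (3.95 + 1×5.77)×5.77 = 56.08 m²; P = b + 2y√(1+z²) = 3.95 + 2×5.77×1.414 = 20.27 m.
Hydraulic radius R = A/P = 56.08/20.27 = 2.767 m.
Rearranging Manning's equation: n = (1/Q) A R^(2/3) S^(1/2) = (1/169) × 56.08 × 2.767^(2/3) × √0.002101 = 0.03.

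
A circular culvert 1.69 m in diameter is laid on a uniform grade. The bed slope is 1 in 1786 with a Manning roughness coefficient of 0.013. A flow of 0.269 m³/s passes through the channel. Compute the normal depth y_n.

Manning's equation rearranged: A R^(2/3) = nQ / (1·√S) = 0.013 × 0.269 / (√0.0005599) = 0.1478.
Trying y = 0.346 m: A R^(2/3) = 0.116 — too small.
Trying y = 0.39 m: A R^(2/3) = 0.1475 — close enough.

y_n = 0.39 m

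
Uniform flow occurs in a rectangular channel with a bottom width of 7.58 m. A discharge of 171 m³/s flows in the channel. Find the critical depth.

y_c = 3.73 m

For a rectangular channel, critical depth y_c = (q²/g)^(1/3) where q = Q/b = 171/7.58 = 22.56 m²/s.
So y_c = (22.56²/9.81)^(1/3) = 3.73 m.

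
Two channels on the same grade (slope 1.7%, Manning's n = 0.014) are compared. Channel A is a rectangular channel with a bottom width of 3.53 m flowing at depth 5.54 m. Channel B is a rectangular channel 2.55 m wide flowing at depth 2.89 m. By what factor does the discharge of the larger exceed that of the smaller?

Channel A: Flow area A = b·y = 3.53 × 5.54 = 19.56 m². Wetted perimeter P = b + 2y = 3.53 + 2×5.54 = 14.61 m. Hydraulic radius R = A/P = 19.56/14.61 = 1.339 m. Q_A = (1/0.014)·19.56·1.339^(2/3)·√0.017 = 221.2 m³/s.
Channel B: Flow area A = b·y = 2.55 × 2.89 = 7.369 m². Wetted perimeter P = b + 2y = 2.55 + 2×2.89 = 8.33 m. Hydraulic radius R = A/P = 7.369/8.33 = 0.8847 m. Q_B = (1/0.014)·7.369·0.8847^(2/3)·√0.017 = 63.25 m³/s.
The larger discharge is 221.2 m³/s and the smaller is 63.25 m³/s; the ratio is 3.5.

3.5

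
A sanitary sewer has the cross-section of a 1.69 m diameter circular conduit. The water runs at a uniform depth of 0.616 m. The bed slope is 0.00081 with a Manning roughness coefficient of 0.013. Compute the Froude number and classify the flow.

subcritical

For a circular section of diameter D = 1.69 m at depth y = 0.616 m, the central angle is θ = 2 arccos(1 − 2y/D) = 2.593 rad. Then A = (D²/8)(θ − sin θ) = 0.7394 m² and P = Dθ/2 = 2.191 m.
Hydraulic radius R = A/P = 0.7394/2.191 = 0.3375 m.
V = (1/n) R^(2/3) √S = (1/0.013) × 0.3375^(2/3) × √0.00081 = 1.061 m/s. Hydraulic depth D_h = A/T = 0.7394/1.627 = 0.4545 m.
Froude number Fr = V/√(g·D_h) = 1.061/√(9.81×0.4545) = 0.503, which is less than 1, so the flow is subcritical.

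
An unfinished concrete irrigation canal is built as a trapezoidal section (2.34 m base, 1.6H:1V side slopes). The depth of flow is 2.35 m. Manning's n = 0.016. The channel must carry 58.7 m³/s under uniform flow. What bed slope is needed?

S = 0.00309

With bottom width b = 2.34 m and side slope z = 1.6: A = (b + zy)y = (2.34 + 1.6×2.35)×2.35 = 14.33 m²; P = b + 2y√(1+z²) = 2.34 + 2×2.35×1.887 = 11.21 m.
Hydraulic radius R = A/P = 14.33/11.21 = 1.279 m.
From Manning's equation, S = [nQ / (1 A R^(2/3))]² = [0.016 × 58.7 / (1 × 14.33 × 1.279^(2/3))]² = 0.00309.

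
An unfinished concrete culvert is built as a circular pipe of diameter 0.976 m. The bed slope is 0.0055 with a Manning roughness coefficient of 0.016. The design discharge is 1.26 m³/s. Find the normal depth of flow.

y_n = 0.745 m

Manning's equation rearranged: A R^(2/3) = nQ / (1·√S) = 0.016 × 1.26 / (√0.0055) = 0.2718.
At y = 0.863 m: A R^(2/3) = 0.3088 — too large.
At y = 0.518 m: A R^(2/3) = 0.1614 — too small.
At y = 0.745 m: A R^(2/3) = 0.2718 — matches.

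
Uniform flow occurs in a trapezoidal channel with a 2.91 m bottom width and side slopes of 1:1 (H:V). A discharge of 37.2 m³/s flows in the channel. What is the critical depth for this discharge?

At critical depth, Q² T / (g A³) = 1, i.e. A³/T = Q²/g = 37.2²/9.81 = 141.1.
Try y = 1.56 m: A³/T = 56.23 — low.
Try y = 2.44 m: A³/T = 285.6 — high.
Try y = 2.02 m: A³/T = 142.1 — close enough.

y_c = 2.02 m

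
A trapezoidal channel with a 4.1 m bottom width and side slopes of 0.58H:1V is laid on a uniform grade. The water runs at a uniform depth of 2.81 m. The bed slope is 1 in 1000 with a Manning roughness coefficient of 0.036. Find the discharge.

Q = 18.7 m³/s

With bottom width b = 4.1 m and side slope z = 0.58: A = (b + zy)y = (4.1 + 0.58×2.81)×2.81 = 16.1 m²; P = b + 2y√(1+z²) = 4.1 + 2×2.81×1.156 = 10.6 m.
Hydraulic radius R = A/P = 16.1/10.6 = 1.519 m.
Manning's equation: Q = (1/n) A R^(2/3) S^(1/2) = (1/0.036) × 16.1 × 1.519^(2/3) × 0.001^(1/2) = 18.7 m³/s.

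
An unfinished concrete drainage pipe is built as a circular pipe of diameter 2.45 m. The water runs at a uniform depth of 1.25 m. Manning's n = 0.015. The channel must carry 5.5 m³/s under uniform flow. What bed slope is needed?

For a circular section of diameter D = 2.45 m at depth y = 1.25 m, the central angle is θ = 2 arccos(1 − 2y/D) = 3.182 rad. Then A = (D²/8)(θ − sin θ) = 2.418 m² and P = Dθ/2 = 3.898 m.
Hydraulic radius R = A/P = 2.418/3.898 = 0.6204 m.
From Manning's equation, S = [nQ / (1 A R^(2/3))]² = [0.015 × 5.5 / (1 × 2.418 × 0.6204^(2/3))]² = 0.0022.

S = 0.0022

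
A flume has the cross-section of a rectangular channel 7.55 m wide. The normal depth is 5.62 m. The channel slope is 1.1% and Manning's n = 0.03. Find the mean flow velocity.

Flow area A = b·y = 7.55 × 5.62 = 42.43 m². Wetted perimeter P = b + 2y = 7.55 + 2×5.62 = 18.79 m.
Hydraulic radius R = A/P = 42.43/18.79 = 2.258 m.
From Manning's equation, V = (1/n) R^(2/3) S^(1/2) = (1/0.03) × 2.258^(2/3) × 0.011^(1/2) = 6.02 m/s.

V = 6.02 m/s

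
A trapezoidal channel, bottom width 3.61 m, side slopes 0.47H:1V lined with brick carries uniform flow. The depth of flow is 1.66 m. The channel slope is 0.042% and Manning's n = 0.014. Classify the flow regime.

subcritical

With bottom width b = 3.61 m and side slope z = 0.47: A = (b + zy)y = (3.61 + 0.47×1.66)×1.66 = 7.288 m²; P = b + 2y√(1+z²) = 3.61 + 2×1.66×1.105 = 7.278 m.
Hydraulic radius R = A/P = 7.288/7.278 = 1.001 m.
V = (1/n) R^(2/3) √S = (1/0.014) × 1.001^(2/3) × √0.00042 = 1.465 m/s. Hydraulic depth D_h = A/T = 7.288/5.17 = 1.41 m.
Froude number Fr = V/√(g·D_h) = 1.465/√(9.81×1.41) = 0.394, which is less than 1, so the flow is subcritical.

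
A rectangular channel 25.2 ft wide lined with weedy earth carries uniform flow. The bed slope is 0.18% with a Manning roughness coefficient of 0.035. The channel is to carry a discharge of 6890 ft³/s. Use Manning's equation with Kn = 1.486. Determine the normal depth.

y_n = 34.5 ft

Manning's equation rearranged: A R^(2/3) = nQ / (1.486·√S) = 0.035 × 6890 / (1.486 × √0.0018) = 3825.
At y = 41 ft: A R^(2/3) = 4679 — too large.
At y = 26.7 ft: A R^(2/3) = 2816 — too small.
At y = 34.5 ft: A R^(2/3) = 3825 — ≈ 3825.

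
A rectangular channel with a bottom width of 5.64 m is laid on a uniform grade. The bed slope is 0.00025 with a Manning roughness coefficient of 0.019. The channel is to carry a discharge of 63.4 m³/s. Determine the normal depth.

y_n = 8.24 m

Manning's equation rearranged: A R^(2/3) = nQ / (1·√S) = 0.019 × 63.4 / (√0.00025) = 76.19.
Trying y = 9.96 m: A R^(2/3) = 94.96 — high.
Trying y = 5.83 m: A R^(2/3) = 50.45 — low.
Trying y = 8.24 m: A R^(2/3) = 76.23 — close enough.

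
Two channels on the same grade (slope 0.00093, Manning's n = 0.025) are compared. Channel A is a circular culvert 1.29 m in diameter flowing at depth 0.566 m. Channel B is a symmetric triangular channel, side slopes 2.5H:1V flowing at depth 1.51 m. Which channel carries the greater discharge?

channel B

Channel A: For a circular section of diameter D = 1.29 m at depth y = 0.566 m, the central angle is θ = 2 arccos(1 − 2y/D) = 2.896 rad. Then A = (D²/8)(θ − sin θ) = 0.5518 m² and P = Dθ/2 = 1.868 m. Hydraulic radius R = A/P = 0.5518/1.868 = 0.2954 m. Q_A = (1/0.025)·0.5518·0.2954^(2/3)·√0.00093 = 0.2986 m³/s.
Channel B: For a triangular section with side slope z = 2.5: A = zy² = 2.5×1.51² = 5.7 m²; P = 2y√(1+z²) = 2×1.51×2.693 = 8.132 m. Hydraulic radius R = A/P = 5.7/8.132 = 0.701 m. Q_B = (1/0.025)·5.7·0.701^(2/3)·√0.00093 = 5.487 m³/s.
Q_A = 0.2986 m³/s vs Q_B = 5.487 m³/s, so channel B carries more.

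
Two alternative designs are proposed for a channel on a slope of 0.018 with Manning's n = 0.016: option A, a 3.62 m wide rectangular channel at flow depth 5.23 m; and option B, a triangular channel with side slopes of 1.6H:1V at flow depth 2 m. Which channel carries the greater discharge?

channel A

Channel A: Flow area A = b·y = 3.62 × 5.23 = 18.93 m². Wetted perimeter P = b + 2y = 3.62 + 2×5.23 = 14.08 m. Hydraulic radius R = A/P = 18.93/14.08 = 1.345 m. Q_A = (1/0.016)·18.93·1.345^(2/3)·√0.018 = 193.4 m³/s.
Channel B: For a triangular section with side slope z = 1.6: A = zy² = 1.6×2² = 6.4 m²; P = 2y√(1+z²) = 2×2×1.887 = 7.547 m. Hydraulic radius R = A/P = 6.4/7.547 = 0.848 m. Q_B = (1/0.016)·6.4·0.848^(2/3)·√0.018 = 48.08 m³/s.
Q_A = 193.4 m³/s vs Q_B = 48.08 m³/s, so channel A carries more.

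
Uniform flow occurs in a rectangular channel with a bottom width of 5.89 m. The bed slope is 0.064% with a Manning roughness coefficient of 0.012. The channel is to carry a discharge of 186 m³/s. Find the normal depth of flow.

Manning's equation rearranged: A R^(2/3) = nQ / (1·√S) = 0.012 × 186 / (√0.00064) = 88.23.
Try y = 6.79 m: A R^(2/3) = 64.62 — low.
Try y = 8.83 m: A R^(2/3) = 88.2 — ≈ 88.23.

y_n = 8.83 m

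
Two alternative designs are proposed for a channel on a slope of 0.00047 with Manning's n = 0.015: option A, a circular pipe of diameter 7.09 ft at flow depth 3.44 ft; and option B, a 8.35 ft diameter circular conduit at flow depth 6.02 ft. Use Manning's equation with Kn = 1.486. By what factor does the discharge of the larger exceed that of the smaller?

Channel A: For a circular section of diameter D = 7.09 ft at depth y = 3.44 ft, the central angle is θ = 2 arccos(1 − 2y/D) = 3.082 rad. Then A = (D²/8)(θ − sin θ) = 19 ft² and P = Dθ/2 = 10.93 ft. Hydraulic radius R = A/P = 19/10.93 = 1.738 ft. Q_A = (1.486/0.015)·19·1.738^(2/3)·√0.00047 = 58.99 ft³/s.
Channel B: For a circular section of diameter D = 8.35 ft at depth y = 6.02 ft, the central angle is θ = 2 arccos(1 − 2y/D) = 4.057 rad. Then A = (D²/8)(θ − sin θ) = 42.27 ft² and P = Dθ/2 = 16.94 ft. Hydraulic radius R = A/P = 42.27/16.94 = 2.495 ft. Q_B = (1.486/0.015)·42.27·2.495^(2/3)·√0.00047 = 167 ft³/s.
The larger discharge is 167 ft³/s and the smaller is 58.99 ft³/s; the ratio is 2.83.

2.83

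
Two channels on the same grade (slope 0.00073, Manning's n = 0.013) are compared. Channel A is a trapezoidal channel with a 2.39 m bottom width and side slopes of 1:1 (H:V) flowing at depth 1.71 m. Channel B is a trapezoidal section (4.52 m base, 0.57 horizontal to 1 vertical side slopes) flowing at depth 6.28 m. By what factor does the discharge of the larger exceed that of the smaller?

Channel A: With bottom width b = 2.39 m and side slope z = 1: A = (b + zy)y = (2.39 + 1×1.71)×1.71 = 7.011 m²; P = b + 2y√(1+z²) = 2.39 + 2×1.71×1.414 = 7.227 m. Hydraulic radius R = A/P = 7.011/7.227 = 0.9702 m. Q_A = (1/0.013)·7.011·0.9702^(2/3)·√0.00073 = 14.28 m³/s.
Channel B: With bottom width b = 4.52 m and side slope z = 0.57: A = (b + zy)y = (4.52 + 0.57×6.28)×6.28 = 50.87 m²; P = b + 2y√(1+z²) = 4.52 + 2×6.28×1.151 = 18.98 m. Hydraulic radius R = A/P = 50.87/18.98 = 2.68 m. Q_B = (1/0.013)·50.87·2.68^(2/3)·√0.00073 = 204 m³/s.
The larger discharge is 204 m³/s and the smaller is 14.28 m³/s; the ratio is 14.3.

14.3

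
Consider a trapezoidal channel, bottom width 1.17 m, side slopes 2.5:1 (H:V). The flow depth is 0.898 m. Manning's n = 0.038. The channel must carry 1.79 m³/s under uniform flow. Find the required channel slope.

S = 0.00121

With bottom width b = 1.17 m and side slope z = 2.5: A = (b + zy)y = (1.17 + 2.5×0.898)×0.898 = 3.067 m²; P = b + 2y√(1+z²) = 1.17 + 2×0.898×2.693 = 6.006 m.
Hydraulic radius R = A/P = 3.067/6.006 = 0.5106 m.
From Manning's equation, S = [nQ / (1 A R^(2/3))]² = [0.038 × 1.79 / (1 × 3.067 × 0.5106^(2/3))]² = 0.00121.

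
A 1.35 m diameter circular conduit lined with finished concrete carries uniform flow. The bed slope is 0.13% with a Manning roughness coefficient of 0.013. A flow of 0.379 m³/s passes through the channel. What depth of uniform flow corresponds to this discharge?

Manning's equation rearranged: A R^(2/3) = nQ / (1·√S) = 0.013 × 0.379 / (√0.0013) = 0.1367.
At y = 0.364 m: A R^(2/3) = 0.1103 — short.
At y = 0.445 m: A R^(2/3) = 0.1628 — over.
At y = 0.406 m: A R^(2/3) = 0.1365 — ≈ 0.1367.

y_n = 0.406 m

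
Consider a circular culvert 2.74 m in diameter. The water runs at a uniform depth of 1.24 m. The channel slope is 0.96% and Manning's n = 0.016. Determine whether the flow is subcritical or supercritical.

supercritical

For a circular section of diameter D = 2.74 m at depth y = 1.24 m, the central angle is θ = 2 arccos(1 − 2y/D) = 2.952 rad. Then A = (D²/8)(θ − sin θ) = 2.593 m² and P = Dθ/2 = 4.044 m.
Hydraulic radius R = A/P = 2.593/4.044 = 0.6412 m.
V = (1/n) R^(2/3) √S = (1/0.016) × 0.6412^(2/3) × √0.0096 = 4.553 m/s. Hydraulic depth D_h = A/T = 2.593/2.728 = 0.9505 m.
Froude number Fr = V/√(g·D_h) = 4.553/√(9.81×0.9505) = 1.49, which is greater than 1, so the flow is supercritical.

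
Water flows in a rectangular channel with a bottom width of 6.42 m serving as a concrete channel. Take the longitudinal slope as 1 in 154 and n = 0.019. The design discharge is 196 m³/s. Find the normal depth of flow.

Manning's equation rearranged: A R^(2/3) = nQ / (1·√S) = 0.019 × 196 / (√0.006494) = 46.21.
Try y = 5.74 m: A R^(2/3) = 59.64 — too large.
Try y = 4.03 m: A R^(2/3) = 38.1 — too small.
Try y = 4.68 m: A R^(2/3) = 46.16 — close enough.

y_n = 4.68 m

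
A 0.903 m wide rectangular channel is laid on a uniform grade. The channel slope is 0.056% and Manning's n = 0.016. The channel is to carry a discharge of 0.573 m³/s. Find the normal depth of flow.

y_n = 0.946 m

Manning's equation rearranged: A R^(2/3) = nQ / (1·√S) = 0.016 × 0.573 / (√0.00056) = 0.3874.
Try y = 1.02 m: A R^(2/3) = 0.4246 — over.
Try y = 0.649 m: A R^(2/3) = 0.2426 — short.
Try y = 0.946 m: A R^(2/3) = 0.3876 — close enough.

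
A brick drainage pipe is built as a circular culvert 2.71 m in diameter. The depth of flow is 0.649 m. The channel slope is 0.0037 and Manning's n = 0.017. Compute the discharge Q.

For a circular section of diameter D = 2.71 m at depth y = 0.649 m, the central angle is θ = 2 arccos(1 − 2y/D) = 2.045 rad. Then A = (D²/8)(θ − sin θ) = 1.061 m² and P = Dθ/2 = 2.772 m.
Hydraulic radius R = A/P = 1.061/2.772 = 0.3829 m.
Manning's equation: Q = (1/n) A R^(2/3) S^(1/2) = (1/0.017) × 1.061 × 0.3829^(2/3) × 0.0037^(1/2) = 2 m³/s.

Q = 2 m³/s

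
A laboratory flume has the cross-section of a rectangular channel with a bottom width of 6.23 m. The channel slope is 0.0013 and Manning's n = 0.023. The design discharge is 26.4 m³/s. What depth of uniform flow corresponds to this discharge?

y_n = 2.26 m

Manning's equation rearranged: A R^(2/3) = nQ / (1·√S) = 0.023 × 26.4 / (√0.0013) = 16.84.
At y = 1.66 m: A R^(2/3) = 10.91 — short.
At y = 2.48 m: A R^(2/3) = 19.16 — over.
At y = 2.26 m: A R^(2/3) = 16.85 — ≈ 16.84.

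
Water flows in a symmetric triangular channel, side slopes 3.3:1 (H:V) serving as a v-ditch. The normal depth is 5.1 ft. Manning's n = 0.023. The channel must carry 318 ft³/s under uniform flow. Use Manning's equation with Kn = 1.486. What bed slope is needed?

S = 0.001

For a triangular section with side slope z = 3.3: A = zy² = 3.3×5.1² = 85.83 ft²; P = 2y√(1+z²) = 2×5.1×3.448 = 35.17 ft.
Hydraulic radius R = A/P = 85.83/35.17 = 2.44 ft.
From Manning's equation, S = [nQ / (1.486 A R^(2/3))]² = [0.023 × 318 / (1.486 × 85.83 × 2.44^(2/3))]² = 0.001.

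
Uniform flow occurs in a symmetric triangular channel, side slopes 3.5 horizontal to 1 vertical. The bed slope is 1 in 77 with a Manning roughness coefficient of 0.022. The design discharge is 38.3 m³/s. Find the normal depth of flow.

y_n = 1.59 m

Manning's equation rearranged: A R^(2/3) = nQ / (1·√S) = 0.022 × 38.3 / (√0.01299) = 7.394.
Trying y = 1.87 m: A R^(2/3) = 11.4 — too large.
Trying y = 1.59 m: A R^(2/3) = 7.397 — matches.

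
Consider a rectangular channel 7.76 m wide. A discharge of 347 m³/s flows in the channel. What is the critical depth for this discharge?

y_c = 5.89 m

For a rectangular channel, critical depth y_c = (q²/g)^(1/3) where q = Q/b = 347/7.76 = 44.72 m²/s.
So y_c = (44.72²/9.81)^(1/3) = 5.89 m.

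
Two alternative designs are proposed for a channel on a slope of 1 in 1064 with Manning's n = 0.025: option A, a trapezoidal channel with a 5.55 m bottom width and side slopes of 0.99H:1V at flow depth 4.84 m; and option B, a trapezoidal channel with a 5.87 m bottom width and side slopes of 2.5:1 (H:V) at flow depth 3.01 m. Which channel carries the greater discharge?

channel A

Channel A: With bottom width b = 5.55 m and side slope z = 0.99: A = (b + zy)y = (5.55 + 0.99×4.84)×4.84 = 50.05 m²; P = b + 2y√(1+z²) = 5.55 + 2×4.84×1.407 = 19.17 m. Hydraulic radius R = A/P = 50.05/19.17 = 2.611 m. Q_A = (1/0.025)·50.05·2.611^(2/3)·√0.0009398 = 116.4 m³/s.
Channel B: With bottom width b = 5.87 m and side slope z = 2.5: A = (b + zy)y = (5.87 + 2.5×3.01)×3.01 = 40.32 m²; P = b + 2y√(1+z²) = 5.87 + 2×3.01×2.693 = 22.08 m. Hydraulic radius R = A/P = 40.32/22.08 = 1.826 m. Q_B = (1/0.025)·40.32·1.826^(2/3)·√0.0009398 = 73.87 m³/s.
Q_A = 116.4 m³/s vs Q_B = 73.87 m³/s, so channel A carries more.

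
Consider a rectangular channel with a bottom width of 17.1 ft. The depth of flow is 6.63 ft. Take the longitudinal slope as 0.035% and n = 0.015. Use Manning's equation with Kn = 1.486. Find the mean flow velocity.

V = 4.46 ft/s

Flow area A = b·y = 17.1 × 6.63 = 113.4 ft². Wetted perimeter P = b + 2y = 17.1 + 2×6.63 = 30.36 ft.
Hydraulic radius R = A/P = 113.4/30.36 = 3.734 ft.
From Manning's equation, V = (1.486/n) R^(2/3) S^(1/2) = (1.486/0.015) × 3.734^(2/3) × 0.00035^(1/2) = 4.46 ft/s.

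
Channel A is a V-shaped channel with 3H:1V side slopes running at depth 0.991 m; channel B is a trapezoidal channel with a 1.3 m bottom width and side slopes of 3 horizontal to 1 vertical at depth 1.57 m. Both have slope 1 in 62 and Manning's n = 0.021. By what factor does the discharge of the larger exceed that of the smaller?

Channel A: For a triangular section with side slope z = 3: A = zy² = 3×0.991² = 2.946 m²; P = 2y√(1+z²) = 2×0.991×3.162 = 6.268 m. Hydraulic radius R = A/P = 2.946/6.268 = 0.4701 m. Q_A = (1/0.021)·2.946·0.4701^(2/3)·√0.01613 = 10.77 m³/s.
Channel B: With bottom width b = 1.3 m and side slope z = 3: A = (b + zy)y = (1.3 + 3×1.57)×1.57 = 9.436 m²; P = b + 2y√(1+z²) = 1.3 + 2×1.57×3.162 = 11.23 m. Hydraulic radius R = A/P = 9.436/11.23 = 0.8403 m. Q_B = (1/0.021)·9.436·0.8403^(2/3)·√0.01613 = 50.81 m³/s.
The larger discharge is 50.81 m³/s and the smaller is 10.77 m³/s; the ratio is 4.72.

4.72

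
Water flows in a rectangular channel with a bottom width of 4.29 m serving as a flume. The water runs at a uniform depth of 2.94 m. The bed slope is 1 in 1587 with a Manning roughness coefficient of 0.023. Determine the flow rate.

Q = 15.9 m³/s

Flow area A = b·y = 4.29 × 2.94 = 12.61 m². Wetted perimeter P = b + 2y = 4.29 + 2×2.94 = 10.17 m.
Hydraulic radius R = A/P = 12.61/10.17 = 1.24 m.
Manning's equation: Q = (1/n) A R^(2/3) S^(1/2) = (1/0.023) × 12.61 × 1.24^(2/3) × 0.0006301^(1/2) = 15.9 m³/s.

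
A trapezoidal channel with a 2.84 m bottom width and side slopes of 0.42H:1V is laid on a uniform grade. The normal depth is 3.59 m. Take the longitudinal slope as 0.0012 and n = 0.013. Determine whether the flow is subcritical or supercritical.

subcritical

With bottom width b = 2.84 m and side slope z = 0.42: A = (b + zy)y = (2.84 + 0.42×3.59)×3.59 = 15.61 m²; P = b + 2y√(1+z²) = 2.84 + 2×3.59×1.085 = 10.63 m.
Hydraulic radius R = A/P = 15.61/10.63 = 1.469 m.
V = (1/n) R^(2/3) √S = (1/0.013) × 1.469^(2/3) × √0.0012 = 3.443 m/s. Hydraulic depth D_h = A/T = 15.61/5.856 = 2.666 m.
Froude number Fr = V/√(g·D_h) = 3.443/√(9.81×2.666) = 0.673, which is less than 1, so the flow is subcritical.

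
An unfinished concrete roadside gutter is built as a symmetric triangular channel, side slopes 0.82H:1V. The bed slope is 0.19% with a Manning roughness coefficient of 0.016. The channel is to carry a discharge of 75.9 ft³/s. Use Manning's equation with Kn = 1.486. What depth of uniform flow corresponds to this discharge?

Manning's equation rearranged: A R^(2/3) = nQ / (1.486·√S) = 0.016 × 75.9 / (1.486 × √0.0019) = 18.75.
Try y = 5.15 ft: A R^(2/3) = 30.16 — too large.
Try y = 3.08 ft: A R^(2/3) = 7.656 — too small.
Try y = 4.31 ft: A R^(2/3) = 18.76 — ≈ 18.75.

y_n = 4.31 ft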